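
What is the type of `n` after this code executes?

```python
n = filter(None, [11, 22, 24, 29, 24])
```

filter() returns a filter iterator object

filter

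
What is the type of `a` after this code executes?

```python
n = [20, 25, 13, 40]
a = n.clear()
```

list.clear() returns None

NoneType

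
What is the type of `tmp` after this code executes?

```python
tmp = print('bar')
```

print() returns None

NoneType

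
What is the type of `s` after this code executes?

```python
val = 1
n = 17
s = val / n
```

int / int always returns float in Python 3 (1 / 17 = 0.0588235)

float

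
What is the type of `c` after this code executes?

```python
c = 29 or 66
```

'or' returns the first truthy value (29, which is int)

int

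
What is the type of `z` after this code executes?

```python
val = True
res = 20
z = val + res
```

bool + int returns int (True is 1, so 1 + 20 = 21)

int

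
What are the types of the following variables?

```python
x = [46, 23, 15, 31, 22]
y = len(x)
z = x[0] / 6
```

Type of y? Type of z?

len() returns int; int / int returns float

int, float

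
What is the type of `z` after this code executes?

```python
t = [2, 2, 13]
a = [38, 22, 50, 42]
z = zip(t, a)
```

zip() returns a zip iterator object

zip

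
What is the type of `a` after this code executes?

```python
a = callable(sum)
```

callable() returns bool

bool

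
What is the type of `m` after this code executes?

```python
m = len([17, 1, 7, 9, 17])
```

len() always returns int

int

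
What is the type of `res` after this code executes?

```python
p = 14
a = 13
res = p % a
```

int % int returns int (14 % 13 = 1)

int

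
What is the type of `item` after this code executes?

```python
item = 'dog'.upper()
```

str.upper() returns str

str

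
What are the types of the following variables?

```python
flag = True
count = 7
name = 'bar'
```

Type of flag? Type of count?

flag is bool; count is int

bool, int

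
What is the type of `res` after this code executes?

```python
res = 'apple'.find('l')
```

str.find() returns int (index, or -1)

int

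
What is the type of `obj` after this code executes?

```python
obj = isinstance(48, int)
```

isinstance() returns bool

bool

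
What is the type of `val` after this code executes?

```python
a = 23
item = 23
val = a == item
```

Equality comparison returns bool

bool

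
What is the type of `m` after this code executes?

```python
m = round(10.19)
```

round() with no ndigits arg returns int

int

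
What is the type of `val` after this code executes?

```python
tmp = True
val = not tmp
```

'not' always returns bool

bool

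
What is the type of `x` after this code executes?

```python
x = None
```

None has type NoneType

NoneType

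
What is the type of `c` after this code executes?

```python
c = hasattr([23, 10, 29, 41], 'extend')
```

hasattr() returns bool

bool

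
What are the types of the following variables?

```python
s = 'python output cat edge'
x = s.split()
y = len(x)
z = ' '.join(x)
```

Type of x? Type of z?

str.split() returns list; str.join() returns str

list, str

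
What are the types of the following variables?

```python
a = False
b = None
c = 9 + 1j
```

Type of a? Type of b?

a is bool; b is NoneType

bool, NoneType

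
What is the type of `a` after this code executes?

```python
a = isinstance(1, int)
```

isinstance() returns bool

bool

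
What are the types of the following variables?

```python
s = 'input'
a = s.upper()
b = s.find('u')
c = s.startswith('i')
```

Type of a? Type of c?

str.upper() returns str; str.startswith() returns bool

str, bool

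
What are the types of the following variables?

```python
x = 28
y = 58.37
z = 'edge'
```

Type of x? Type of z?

x is int; z is str

int, str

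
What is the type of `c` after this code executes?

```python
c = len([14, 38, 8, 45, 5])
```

len() always returns int

int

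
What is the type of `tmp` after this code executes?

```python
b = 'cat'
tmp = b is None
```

'is' comparison returns bool

bool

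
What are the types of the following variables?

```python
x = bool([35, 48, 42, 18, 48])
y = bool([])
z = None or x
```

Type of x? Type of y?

bool() returns bool; bool() returns bool

bool, bool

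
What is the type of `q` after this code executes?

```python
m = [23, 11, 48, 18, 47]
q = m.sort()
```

list.sort() returns None (sorts in place)

NoneType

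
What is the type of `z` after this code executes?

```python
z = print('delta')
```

print() returns None

NoneType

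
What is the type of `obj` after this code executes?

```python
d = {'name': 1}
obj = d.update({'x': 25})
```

dict.update() returns None

NoneType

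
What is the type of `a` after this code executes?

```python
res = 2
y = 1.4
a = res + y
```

int + float returns float (2 + 1.4 = 3.4)

float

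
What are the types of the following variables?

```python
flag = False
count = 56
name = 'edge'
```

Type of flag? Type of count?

flag is bool; count is int

bool, int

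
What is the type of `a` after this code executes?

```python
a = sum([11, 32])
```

sum() of ints returns int

int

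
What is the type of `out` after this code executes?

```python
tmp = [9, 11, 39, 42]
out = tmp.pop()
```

list.pop() returns the popped element (int here)

int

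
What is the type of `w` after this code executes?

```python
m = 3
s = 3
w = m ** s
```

int ** positive int returns int (3 ** 3 = 27)

int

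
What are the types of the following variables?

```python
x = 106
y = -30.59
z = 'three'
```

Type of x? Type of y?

x is int; y is float

int, float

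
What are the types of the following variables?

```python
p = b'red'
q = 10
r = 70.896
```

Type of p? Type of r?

p is bytes; r is float

bytes, float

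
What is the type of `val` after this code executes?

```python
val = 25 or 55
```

'or' returns the first truthy value (25, which is int)

int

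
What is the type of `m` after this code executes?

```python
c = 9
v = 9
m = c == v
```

Equality comparison returns bool

bool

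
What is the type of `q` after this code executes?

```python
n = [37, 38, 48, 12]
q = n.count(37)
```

list.count() returns int

int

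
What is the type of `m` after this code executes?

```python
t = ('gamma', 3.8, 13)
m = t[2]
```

Index 2 of tuple is 13 which is int

int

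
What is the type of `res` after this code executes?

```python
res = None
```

None has type NoneType

NoneType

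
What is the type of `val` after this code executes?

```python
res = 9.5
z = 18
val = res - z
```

float - int returns float (9.5 - 18 = -8.5)

float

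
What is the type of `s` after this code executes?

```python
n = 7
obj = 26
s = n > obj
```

Comparison operators return bool

bool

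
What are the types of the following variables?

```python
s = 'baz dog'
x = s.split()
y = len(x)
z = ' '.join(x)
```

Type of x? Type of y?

str.split() returns list; len() returns int

list, int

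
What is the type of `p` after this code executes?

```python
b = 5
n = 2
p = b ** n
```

int ** positive int returns int (5 ** 2 = 25)

int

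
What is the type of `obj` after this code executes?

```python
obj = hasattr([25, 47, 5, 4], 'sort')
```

hasattr() returns bool

bool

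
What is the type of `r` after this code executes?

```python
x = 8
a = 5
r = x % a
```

int % int returns int (8 % 5 = 3)

int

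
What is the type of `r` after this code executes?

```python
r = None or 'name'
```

'or' with None returns the other value ('name', str)

str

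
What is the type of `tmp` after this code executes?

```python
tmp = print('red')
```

print() returns None

NoneType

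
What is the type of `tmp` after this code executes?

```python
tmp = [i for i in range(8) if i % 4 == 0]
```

A list comprehension [...] produces a list

list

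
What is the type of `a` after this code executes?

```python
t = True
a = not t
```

'not' always returns bool

bool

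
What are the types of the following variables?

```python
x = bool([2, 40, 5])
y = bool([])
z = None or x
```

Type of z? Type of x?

None or <bool> returns the bool; bool() returns bool

bool, bool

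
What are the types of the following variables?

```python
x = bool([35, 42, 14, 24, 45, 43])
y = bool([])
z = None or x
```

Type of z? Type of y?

None or <bool> returns the bool; bool() returns bool

bool, bool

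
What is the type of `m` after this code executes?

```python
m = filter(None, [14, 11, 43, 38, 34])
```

filter() returns a filter iterator object

filter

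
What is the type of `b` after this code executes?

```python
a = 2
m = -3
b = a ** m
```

int ** negative int returns float

float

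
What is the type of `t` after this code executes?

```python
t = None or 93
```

'or' with None returns the other value (93, int)

int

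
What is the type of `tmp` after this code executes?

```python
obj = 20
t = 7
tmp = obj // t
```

int // int returns int (20 // 7 = 2)

int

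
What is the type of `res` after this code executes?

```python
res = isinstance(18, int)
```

isinstance() returns bool

bool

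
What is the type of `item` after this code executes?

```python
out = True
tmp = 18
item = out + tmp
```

bool + int returns int (True is 1, so 1 + 18 = 19)

int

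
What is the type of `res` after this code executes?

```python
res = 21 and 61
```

'and' returns the last value when all truthy (61, which is int)

int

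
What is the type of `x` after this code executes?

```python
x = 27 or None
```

'or' returns first truthy value (27, int)

int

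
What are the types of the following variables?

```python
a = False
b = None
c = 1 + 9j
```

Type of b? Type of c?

b is NoneType; c is complex

NoneType, complex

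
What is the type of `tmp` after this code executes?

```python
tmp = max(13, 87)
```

max() of ints returns int

int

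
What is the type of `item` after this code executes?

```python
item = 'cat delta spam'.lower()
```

str.lower() returns str

str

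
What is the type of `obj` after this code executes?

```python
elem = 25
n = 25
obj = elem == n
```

Equality comparison returns bool

bool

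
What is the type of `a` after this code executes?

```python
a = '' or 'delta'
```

'or' returns first truthy value ('delta', which is str)

str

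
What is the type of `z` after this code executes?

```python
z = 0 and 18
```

'and' returns the first falsy value (0, which is int)

int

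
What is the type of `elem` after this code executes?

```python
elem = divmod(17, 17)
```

divmod() returns a tuple (quotient, remainder)

tuple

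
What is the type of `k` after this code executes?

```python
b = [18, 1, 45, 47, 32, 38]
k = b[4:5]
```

Slicing a list always returns a list

list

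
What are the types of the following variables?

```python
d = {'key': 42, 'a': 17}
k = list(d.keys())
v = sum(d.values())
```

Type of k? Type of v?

list(...) returns list; sum of int values returns int

list, int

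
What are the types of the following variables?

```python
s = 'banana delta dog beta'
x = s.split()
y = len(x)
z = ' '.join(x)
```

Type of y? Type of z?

len() returns int; str.join() returns str

int, str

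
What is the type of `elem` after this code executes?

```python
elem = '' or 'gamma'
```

'or' returns first truthy value ('gamma', which is str)

str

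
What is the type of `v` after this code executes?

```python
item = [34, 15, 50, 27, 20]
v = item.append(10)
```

list.append() returns None (mutates in place)

NoneType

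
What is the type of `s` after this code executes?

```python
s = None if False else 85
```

Ternary: condition is False, else branch (85) taken → int

int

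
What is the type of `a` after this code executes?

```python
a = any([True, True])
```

any() returns bool

bool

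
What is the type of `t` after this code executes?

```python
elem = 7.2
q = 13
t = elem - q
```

float - int returns float (7.2 - 13 = -5.8)

float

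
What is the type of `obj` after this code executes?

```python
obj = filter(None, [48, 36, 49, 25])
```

filter() returns a filter iterator object

filter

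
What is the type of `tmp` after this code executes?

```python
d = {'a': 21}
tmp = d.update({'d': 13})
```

dict.update() returns None

NoneType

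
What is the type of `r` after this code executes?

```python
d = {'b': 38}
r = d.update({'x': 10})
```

dict.update() returns None

NoneType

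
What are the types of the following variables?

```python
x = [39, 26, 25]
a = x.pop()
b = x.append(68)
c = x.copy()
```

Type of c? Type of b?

list.copy() returns list; list.append() returns None

list, NoneType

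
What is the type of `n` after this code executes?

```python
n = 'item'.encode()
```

str.encode() returns bytes

bytes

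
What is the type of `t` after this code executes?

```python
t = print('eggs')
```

print() returns None

NoneType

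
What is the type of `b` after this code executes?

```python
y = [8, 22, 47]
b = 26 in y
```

'in' operator returns bool

bool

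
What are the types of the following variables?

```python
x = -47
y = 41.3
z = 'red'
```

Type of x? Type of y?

x is int; y is float

int, float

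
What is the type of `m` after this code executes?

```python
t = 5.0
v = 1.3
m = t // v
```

float // float returns float (floor division preserves float type)

float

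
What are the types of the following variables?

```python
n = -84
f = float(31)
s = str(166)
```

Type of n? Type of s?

n is int; s is str

int, str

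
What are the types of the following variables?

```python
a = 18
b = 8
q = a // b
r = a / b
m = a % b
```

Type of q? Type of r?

int // int returns int; int / int returns float

int, float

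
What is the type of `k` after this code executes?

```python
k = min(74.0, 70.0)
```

min() of floats returns float

float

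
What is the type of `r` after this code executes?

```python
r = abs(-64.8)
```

abs() of float returns float

float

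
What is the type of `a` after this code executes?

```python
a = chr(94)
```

chr() returns str (single character)

str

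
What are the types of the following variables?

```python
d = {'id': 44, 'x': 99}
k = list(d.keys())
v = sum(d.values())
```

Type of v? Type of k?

sum of int values returns int; list(...) returns list

int, list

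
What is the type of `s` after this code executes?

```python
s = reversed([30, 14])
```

reversed() on a list returns a list_reverseiterator

list_reverseiterator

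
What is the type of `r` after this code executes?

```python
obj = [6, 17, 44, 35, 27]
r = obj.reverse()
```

list.reverse() returns None

NoneType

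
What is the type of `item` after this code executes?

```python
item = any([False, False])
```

any() returns bool

bool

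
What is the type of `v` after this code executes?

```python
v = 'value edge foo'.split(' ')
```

str.split() returns list

list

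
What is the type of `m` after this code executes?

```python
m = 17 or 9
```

'or' returns the first truthy value (17, which is int)

int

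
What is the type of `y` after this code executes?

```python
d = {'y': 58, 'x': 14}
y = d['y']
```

Accessing dict[str, int] with key 'y' returns int value 58

int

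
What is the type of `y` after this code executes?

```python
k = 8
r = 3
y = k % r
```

int % int returns int (8 % 3 = 2)

int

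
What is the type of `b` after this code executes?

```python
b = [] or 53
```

'or' returns first truthy value (53, which is int)

int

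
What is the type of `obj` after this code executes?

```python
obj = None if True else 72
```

Ternary: condition is True, if branch (None) taken → NoneType

NoneType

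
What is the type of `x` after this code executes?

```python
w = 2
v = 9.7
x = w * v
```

int * float returns float (2 * 9.7 = 19.4)

float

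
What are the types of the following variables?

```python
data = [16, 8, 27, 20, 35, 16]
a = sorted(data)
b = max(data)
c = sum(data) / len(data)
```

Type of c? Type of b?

int / int returns float; max of ints returns int

float, int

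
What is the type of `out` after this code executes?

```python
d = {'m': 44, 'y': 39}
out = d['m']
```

Accessing dict[str, int] with key 'm' returns int value 44

int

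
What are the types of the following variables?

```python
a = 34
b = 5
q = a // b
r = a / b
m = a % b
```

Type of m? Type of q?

int % int returns int; int // int returns int

int, int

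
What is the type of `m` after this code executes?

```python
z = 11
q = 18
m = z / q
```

int / int always returns float in Python 3 (11 / 18 = 0.611111)

float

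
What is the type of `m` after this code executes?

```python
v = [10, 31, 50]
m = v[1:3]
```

Slicing a list always returns a list

list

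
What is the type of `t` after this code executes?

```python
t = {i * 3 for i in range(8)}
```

A set comprehension {expr for x in iterable} produces a set

set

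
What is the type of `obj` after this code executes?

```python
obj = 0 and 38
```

'and' returns the first falsy value (0, which is int)

int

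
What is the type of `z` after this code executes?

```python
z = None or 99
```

'or' with None returns the other value (99, int)

int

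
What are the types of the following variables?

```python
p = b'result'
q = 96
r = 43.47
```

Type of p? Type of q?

p is bytes; q is int

bytes, int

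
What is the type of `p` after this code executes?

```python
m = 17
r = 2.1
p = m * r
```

int * float returns float (17 * 2.1 = 35.7)

float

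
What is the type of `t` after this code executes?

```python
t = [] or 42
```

'or' returns first truthy value (42, which is int)

int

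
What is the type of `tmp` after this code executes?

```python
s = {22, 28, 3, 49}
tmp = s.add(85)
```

set.add() returns None (mutates in place)

NoneType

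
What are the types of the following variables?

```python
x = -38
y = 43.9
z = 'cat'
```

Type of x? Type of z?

x is int; z is str

int, str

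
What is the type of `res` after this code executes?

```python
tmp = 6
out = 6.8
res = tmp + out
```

int + float returns float (6 + 6.8 = 12.8)

float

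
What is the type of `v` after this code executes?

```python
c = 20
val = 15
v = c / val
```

int / int always returns float in Python 3 (20 / 15 = 1.33333)

float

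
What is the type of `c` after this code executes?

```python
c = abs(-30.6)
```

abs() of float returns float

float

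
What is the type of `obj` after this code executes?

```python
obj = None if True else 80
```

Ternary: condition is True, if branch (None) taken → NoneType

NoneType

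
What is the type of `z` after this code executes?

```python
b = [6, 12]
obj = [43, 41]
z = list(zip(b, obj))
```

list(zip(...)) returns a list of tuples

list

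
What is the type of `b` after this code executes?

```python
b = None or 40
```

'or' with None returns the other value (40, int)

int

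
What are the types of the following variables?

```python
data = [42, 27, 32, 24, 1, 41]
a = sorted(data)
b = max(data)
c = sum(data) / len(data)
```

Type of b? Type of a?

max of ints returns int; sorted() returns list

int, list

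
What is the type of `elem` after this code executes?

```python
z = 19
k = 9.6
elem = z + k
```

int + float returns float (19 + 9.6 = 28.6)

float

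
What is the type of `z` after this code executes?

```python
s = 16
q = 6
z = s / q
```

int / int always returns float in Python 3 (16 / 6 = 2.66667)

float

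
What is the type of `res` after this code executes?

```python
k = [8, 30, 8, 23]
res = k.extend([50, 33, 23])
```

list.extend() returns None

NoneType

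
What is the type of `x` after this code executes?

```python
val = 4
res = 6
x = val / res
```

int / int always returns float in Python 3 (4 / 6 = 0.666667)

float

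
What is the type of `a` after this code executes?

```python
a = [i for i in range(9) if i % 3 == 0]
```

A list comprehension [...] produces a list

list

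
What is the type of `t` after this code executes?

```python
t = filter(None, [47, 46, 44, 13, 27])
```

filter() returns a filter iterator object

filter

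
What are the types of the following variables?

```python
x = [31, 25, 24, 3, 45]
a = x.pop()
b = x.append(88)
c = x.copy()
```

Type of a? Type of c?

list.pop() returns the element (int); list.copy() returns list

int, list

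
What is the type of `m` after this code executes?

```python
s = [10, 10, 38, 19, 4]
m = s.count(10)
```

list.count() returns int

int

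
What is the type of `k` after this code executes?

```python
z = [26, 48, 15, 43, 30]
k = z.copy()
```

list.copy() returns list

list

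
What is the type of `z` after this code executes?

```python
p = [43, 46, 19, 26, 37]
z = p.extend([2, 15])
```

list.extend() returns None

NoneType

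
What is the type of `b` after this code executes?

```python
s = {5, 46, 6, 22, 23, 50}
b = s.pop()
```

Popping from a set of ints returns int

int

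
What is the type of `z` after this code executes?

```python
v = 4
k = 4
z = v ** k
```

int ** positive int returns int (4 ** 4 = 256)

int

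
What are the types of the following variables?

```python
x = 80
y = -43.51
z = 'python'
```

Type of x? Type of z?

x is int; z is str

int, str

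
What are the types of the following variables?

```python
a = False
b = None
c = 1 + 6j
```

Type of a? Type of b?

a is bool; b is NoneType

bool, NoneType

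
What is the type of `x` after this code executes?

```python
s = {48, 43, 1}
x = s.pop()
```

Popping from a set of ints returns int

int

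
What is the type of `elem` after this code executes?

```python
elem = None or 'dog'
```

'or' with None returns the other value ('dog', str)

str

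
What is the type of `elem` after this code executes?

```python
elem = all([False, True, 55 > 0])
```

all() returns bool

bool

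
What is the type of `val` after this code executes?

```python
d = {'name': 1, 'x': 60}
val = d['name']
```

Accessing dict[str, int] with key 'name' returns int value 1

int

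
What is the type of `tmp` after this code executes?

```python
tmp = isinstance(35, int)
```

isinstance() returns bool

bool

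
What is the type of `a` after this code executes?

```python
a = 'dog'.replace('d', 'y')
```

str.replace() returns str

str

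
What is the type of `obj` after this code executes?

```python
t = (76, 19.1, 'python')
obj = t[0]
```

Index 0 of tuple is 76 which is int

int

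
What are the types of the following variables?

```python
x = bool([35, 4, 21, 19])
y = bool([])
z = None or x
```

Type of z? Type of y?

None or <bool> returns the bool; bool() returns bool

bool, bool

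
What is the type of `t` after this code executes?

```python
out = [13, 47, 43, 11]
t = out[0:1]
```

Slicing a list always returns a list

list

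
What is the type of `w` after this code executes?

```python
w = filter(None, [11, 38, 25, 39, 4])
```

filter() returns a filter iterator object

filter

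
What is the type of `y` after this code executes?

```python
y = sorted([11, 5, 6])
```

sorted() always returns list

list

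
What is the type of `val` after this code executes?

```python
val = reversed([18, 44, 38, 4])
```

reversed() on a list returns a list_reverseiterator

list_reverseiterator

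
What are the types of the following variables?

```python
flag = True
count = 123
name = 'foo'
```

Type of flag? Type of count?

flag is bool; count is int

bool, int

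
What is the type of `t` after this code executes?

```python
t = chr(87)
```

chr() returns str (single character)

str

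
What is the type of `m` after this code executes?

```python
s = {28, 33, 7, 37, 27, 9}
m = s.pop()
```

Popping from a set of ints returns int

int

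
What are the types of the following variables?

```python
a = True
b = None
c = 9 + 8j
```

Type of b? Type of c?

b is NoneType; c is complex

NoneType, complex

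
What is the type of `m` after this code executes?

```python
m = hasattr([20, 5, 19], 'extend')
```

hasattr() returns bool

bool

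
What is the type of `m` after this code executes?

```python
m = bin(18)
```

bin() returns str representation

str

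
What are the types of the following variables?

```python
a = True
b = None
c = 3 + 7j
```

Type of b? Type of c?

b is NoneType; c is complex

NoneType, complex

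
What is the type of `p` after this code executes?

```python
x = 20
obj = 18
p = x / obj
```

int / int always returns float in Python 3 (20 / 18 = 1.11111)

float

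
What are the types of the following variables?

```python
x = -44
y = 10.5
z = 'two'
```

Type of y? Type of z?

y is float; z is str

float, str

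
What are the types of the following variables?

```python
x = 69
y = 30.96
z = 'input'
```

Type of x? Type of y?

x is int; y is float

int, float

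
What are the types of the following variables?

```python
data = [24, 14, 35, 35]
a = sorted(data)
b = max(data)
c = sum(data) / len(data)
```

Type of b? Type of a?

max of ints returns int; sorted() returns list

int, list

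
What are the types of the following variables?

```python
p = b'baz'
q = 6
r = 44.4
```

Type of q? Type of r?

q is int; r is float

int, float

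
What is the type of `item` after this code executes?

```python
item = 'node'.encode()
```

str.encode() returns bytes

bytes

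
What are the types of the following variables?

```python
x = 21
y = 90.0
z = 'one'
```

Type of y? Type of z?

y is float; z is str

float, str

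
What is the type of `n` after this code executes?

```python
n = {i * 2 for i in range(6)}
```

A set comprehension {expr for x in iterable} produces a set

set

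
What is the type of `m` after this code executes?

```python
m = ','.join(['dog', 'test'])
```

str.join() returns str

str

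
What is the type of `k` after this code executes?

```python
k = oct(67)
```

oct() returns str representation

str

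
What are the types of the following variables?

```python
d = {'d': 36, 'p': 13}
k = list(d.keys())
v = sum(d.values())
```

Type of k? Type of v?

list(...) returns list; sum of int values returns int

list, int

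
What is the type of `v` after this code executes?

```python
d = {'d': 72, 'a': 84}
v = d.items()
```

dict.items() returns a dict_items view

dict_items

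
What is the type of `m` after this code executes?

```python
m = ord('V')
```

ord() returns int (Unicode code point)

int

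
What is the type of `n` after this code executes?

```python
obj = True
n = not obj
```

'not' always returns bool

bool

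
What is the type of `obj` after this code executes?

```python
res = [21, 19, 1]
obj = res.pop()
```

list.pop() returns the popped element (int here)

int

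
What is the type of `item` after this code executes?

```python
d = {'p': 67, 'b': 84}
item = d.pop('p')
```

dict.pop() returns the value (int)

int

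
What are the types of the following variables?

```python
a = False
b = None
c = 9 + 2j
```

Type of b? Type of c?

b is NoneType; c is complex

NoneType, complex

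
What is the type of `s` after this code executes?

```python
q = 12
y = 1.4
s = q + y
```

int + float returns float (12 + 1.4 = 13.4)

float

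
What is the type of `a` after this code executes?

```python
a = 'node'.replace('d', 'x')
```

str.replace() returns str

str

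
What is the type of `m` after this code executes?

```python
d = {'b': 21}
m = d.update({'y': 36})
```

dict.update() returns None

NoneType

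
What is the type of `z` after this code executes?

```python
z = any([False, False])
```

any() returns bool

bool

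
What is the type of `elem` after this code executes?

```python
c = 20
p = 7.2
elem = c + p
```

int + float returns float (20 + 7.2 = 27.2)

float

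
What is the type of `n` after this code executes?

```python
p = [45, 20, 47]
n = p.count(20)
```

list.count() returns int

int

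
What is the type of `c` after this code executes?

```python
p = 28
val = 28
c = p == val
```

Equality comparison returns bool

bool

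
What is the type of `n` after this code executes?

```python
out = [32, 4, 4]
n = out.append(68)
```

list.append() returns None (mutates in place)

NoneType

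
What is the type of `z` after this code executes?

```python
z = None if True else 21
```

Ternary: condition is True, if branch (None) taken → NoneType

NoneType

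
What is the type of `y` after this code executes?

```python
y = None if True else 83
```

Ternary: condition is True, if branch (None) taken → NoneType

NoneType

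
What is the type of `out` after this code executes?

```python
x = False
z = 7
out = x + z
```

bool + int returns int (False is 0, so 0 + 7 = 7)

int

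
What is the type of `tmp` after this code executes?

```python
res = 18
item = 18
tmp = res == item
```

Equality comparison returns bool

bool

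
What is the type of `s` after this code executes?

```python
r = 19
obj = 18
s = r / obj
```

int / int always returns float in Python 3 (19 / 18 = 1.05556)

float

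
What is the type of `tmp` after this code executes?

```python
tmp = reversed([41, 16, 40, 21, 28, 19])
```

reversed() on a list returns a list_reverseiterator

list_reverseiterator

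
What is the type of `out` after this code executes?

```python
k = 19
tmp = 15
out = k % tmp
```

int % int returns int (19 % 15 = 4)

int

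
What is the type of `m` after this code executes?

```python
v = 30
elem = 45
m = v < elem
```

Comparison operators return bool

bool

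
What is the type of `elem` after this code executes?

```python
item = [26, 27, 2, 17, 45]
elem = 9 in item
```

'in' operator returns bool

bool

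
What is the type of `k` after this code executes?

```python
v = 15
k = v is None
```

'is' comparison returns bool

bool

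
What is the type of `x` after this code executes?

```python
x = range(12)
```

range() returns a range object

range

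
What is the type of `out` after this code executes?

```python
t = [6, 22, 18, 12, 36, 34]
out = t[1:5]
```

Slicing a list always returns a list

list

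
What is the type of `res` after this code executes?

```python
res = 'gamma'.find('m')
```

str.find() returns int (index, or -1)

int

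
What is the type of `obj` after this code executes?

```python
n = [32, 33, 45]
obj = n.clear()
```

list.clear() returns None

NoneType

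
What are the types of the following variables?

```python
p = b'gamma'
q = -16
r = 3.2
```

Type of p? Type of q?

p is bytes; q is int

bytes, int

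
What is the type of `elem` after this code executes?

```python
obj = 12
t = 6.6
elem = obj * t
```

int * float returns float (12 * 6.6 = 79.2)

float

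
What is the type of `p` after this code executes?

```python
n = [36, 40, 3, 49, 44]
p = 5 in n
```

'in' operator returns bool

bool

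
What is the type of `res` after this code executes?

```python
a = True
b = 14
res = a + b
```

bool + int returns int (True is 1, so 1 + 14 = 15)

int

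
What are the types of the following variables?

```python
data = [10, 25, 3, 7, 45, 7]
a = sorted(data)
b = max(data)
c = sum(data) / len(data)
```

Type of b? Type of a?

max of ints returns int; sorted() returns list

int, list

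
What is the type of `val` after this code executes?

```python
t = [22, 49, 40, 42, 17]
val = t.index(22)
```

list.index() returns int

int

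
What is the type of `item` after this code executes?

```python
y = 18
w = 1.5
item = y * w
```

int * float returns float (18 * 1.5 = 27.0)

float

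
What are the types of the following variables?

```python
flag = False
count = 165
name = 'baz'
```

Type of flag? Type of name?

flag is bool; name is str

bool, str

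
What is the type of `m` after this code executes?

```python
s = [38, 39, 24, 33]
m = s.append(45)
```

list.append() returns None (mutates in place)

NoneType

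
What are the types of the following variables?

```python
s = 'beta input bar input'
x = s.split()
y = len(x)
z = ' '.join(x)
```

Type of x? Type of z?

str.split() returns list; str.join() returns str

list, str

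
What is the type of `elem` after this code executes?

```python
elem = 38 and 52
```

'and' returns the last value when all truthy (52, which is int)

int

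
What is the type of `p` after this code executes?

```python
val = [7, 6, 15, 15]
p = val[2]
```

Indexing a list of ints returns int (val[2] = 15)

int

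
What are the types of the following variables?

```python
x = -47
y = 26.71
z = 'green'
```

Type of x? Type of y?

x is int; y is float

int, float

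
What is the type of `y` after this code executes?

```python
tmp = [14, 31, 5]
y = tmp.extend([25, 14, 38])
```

list.extend() returns None

NoneType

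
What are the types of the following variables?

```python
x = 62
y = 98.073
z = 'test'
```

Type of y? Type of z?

y is float; z is str

float, str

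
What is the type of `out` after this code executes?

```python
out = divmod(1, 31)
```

divmod() returns a tuple (quotient, remainder)

tuple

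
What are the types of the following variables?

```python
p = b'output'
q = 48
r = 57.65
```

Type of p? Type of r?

p is bytes; r is float

bytes, float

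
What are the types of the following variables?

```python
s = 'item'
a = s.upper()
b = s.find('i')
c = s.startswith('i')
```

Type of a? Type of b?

str.upper() returns str; str.find() returns int

str, int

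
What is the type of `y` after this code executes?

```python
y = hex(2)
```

hex() returns str representation

str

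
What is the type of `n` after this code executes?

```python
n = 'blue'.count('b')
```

str.count() returns int

int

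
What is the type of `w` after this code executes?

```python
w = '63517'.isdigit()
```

str.isdigit() returns bool

bool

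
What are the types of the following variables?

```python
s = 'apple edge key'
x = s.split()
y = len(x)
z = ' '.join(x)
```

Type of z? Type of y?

str.join() returns str; len() returns int

str, int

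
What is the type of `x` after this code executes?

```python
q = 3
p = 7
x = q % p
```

int % int returns int (3 % 7 = 3)

int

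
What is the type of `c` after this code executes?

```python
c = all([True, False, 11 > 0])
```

all() returns bool

bool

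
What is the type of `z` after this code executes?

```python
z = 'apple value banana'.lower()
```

str.lower() returns str

str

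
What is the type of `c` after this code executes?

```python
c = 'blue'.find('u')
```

str.find() returns int (index, or -1)

int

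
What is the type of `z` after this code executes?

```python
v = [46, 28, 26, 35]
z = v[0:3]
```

Slicing a list always returns a list

list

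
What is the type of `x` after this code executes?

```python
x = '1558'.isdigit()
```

str.isdigit() returns bool

bool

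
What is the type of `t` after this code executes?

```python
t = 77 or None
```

'or' returns first truthy value (77, int)

int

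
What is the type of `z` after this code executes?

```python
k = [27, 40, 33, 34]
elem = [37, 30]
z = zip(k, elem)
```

zip() returns a zip iterator object

zip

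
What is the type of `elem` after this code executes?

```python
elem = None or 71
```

'or' with None returns the other value (71, int)

int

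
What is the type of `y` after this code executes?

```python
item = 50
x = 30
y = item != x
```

Comparison operators return bool

bool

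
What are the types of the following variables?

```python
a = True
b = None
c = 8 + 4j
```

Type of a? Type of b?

a is bool; b is NoneType

bool, NoneType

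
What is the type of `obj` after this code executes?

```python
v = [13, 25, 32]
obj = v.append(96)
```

list.append() returns None (mutates in place)

NoneType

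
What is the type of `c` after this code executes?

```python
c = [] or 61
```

'or' returns first truthy value (61, which is int)

int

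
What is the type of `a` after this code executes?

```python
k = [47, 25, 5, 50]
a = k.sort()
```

list.sort() returns None (sorts in place)

NoneType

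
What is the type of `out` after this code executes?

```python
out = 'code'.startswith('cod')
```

str.startswith() returns bool

bool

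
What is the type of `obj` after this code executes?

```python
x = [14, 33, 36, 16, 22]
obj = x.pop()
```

list.pop() returns the popped element (int here)

int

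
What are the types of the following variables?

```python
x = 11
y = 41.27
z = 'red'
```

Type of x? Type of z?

x is int; z is str

int, str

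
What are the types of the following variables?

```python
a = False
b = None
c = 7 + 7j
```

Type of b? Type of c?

b is NoneType; c is complex

NoneType, complex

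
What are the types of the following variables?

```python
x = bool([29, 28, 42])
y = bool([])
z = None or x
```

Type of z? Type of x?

None or <bool> returns the bool; bool() returns bool

bool, bool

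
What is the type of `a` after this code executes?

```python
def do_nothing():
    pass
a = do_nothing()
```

A function with no return statement returns None

NoneType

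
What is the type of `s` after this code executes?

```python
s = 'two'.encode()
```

str.encode() returns bytes

bytes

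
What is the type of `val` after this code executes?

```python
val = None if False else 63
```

Ternary: condition is False, else branch (63) taken → int

int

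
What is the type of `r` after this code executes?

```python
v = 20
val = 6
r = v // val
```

int // int returns int (20 // 6 = 3)

int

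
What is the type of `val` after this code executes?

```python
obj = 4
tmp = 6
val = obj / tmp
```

int / int always returns float in Python 3 (4 / 6 = 0.666667)

float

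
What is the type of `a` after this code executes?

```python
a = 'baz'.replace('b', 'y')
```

str.replace() returns str

str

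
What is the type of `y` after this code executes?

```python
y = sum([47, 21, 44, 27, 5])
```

sum() of ints returns int

int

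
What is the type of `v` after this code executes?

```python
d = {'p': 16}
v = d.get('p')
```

dict.get() returns the value (int) when key is found

int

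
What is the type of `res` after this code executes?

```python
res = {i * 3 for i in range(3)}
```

A set comprehension {expr for x in iterable} produces a set

set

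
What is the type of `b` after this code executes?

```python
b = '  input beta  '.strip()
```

str.strip() returns str

str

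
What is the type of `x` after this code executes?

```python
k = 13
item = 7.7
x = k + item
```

int + float returns float (13 + 7.7 = 20.7)

float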